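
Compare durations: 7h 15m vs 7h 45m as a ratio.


29:31 (0.94)

Duration 1: 435 minutes
Duration 2: 465 minutes
Ratio = 435:465
GCD = 15
Simplified = 29:31
As a decimal: 29/31 ≈ 0.94


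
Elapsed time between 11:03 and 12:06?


1h 3m

End time in minutes: 12×60 + 6 = 726
Start time in minutes: 11×60 + 3 = 663
Difference = 726 - 663 = 63 minutes
= 1 hours 3 minutes


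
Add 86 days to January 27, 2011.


April 23, 2011

Start: January 27, 2011
Add 86 days
January 27 → February 1: 31 - 27 + 1 = 5 days (86 - 5 = 81 left)
February 1 → March 1: 28 - 1 + 1 = 28 days (81 - 28 = 53 left)
March 1 → April 1: 31 - 1 + 1 = 31 days (53 - 31 = 22 left)
April 1 + 22 = April 23, 2011


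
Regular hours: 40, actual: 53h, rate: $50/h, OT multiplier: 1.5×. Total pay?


Regular: 40h × $50 = $2000.00
Overtime: 53 - 40 = 13h
OT pay: 13h × $50 × 1.5 = $975.00
Total = $2000.00 + $975.00 = $2975.00

$2975.00


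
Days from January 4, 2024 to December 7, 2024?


338 days

From January 4, 2024 to December 7, 2024
Rest of January 2024: 31 - 4 = 27
Full months: February 2024 29, March 31, April 30, May 31, June 30, July 31, August 31, September 30, October 31, November 30
Days into December 2024: 7
Total = 27 + 29 + 31 + 30 + 31 + 30 + 31 + 31 + 30 + 31 + 30 + 7 = 338 days


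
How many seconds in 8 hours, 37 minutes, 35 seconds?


31055 seconds

Hours: 8 × 3600 = 28800
Minutes: 37 × 60 = 2220
Seconds: 35
Total = 28800 + 2220 + 35 = 31055


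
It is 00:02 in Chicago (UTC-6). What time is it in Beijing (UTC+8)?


14:02

Time difference = UTC+8 - UTC-6 = +14 hours
New hour = (0 + 14) mod 24
= 14 mod 24 = 14
Minutes unchanged → 14:02


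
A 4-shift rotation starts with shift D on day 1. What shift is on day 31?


Shifts: A, B, C, D
Start: D (index 3)
Day 31: (3 + 31 - 1) mod 4
= 33 mod 4
= 1
Index 1 → shift B

Shift B


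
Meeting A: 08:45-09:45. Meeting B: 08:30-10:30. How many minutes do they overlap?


60 minutes

Meeting A: 525-585 (in minutes from midnight)
Meeting B: 510-630
Overlap start = max(525, 510) = 525
Overlap end = min(585, 630) = 585
Overlap = max(0, 585 - 525) = 60 min


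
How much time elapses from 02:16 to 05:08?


End time in minutes: 5×60 + 8 = 308
Start time in minutes: 2×60 + 16 = 136
Difference = 308 - 136 = 172 minutes
= 2 hours 52 minutes

2h 52m


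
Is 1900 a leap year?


Rules: divisible by 4 AND (not by 100 OR by 400)
1900 ÷ 4 = 475 exactly → divisible by 4
1900 ÷ 100 = 19 exactly → divisible by 100
1900 ÷ 400 = 4 remainder 300 → not divisible by 400
Divisible by 100 but not by 400 → not a leap year

No


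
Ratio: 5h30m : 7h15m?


22:29 (0.76)

Duration 1: 330 minutes
Duration 2: 435 minutes
Ratio = 330:435
GCD = 15
Simplified = 22:29
As a decimal: 22/29 ≈ 0.76


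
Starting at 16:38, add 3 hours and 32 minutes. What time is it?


Start: 998 minutes from midnight
Add: 212 minutes
Total: 1210 minutes
Hours: 1210 ÷ 60 = 20 remainder 10

20:10


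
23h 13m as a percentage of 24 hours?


Total minutes: 23×60 + 13 = 1393
Day = 24×60 = 1440 minutes
Fraction = 1393/1440 ≈ 0.9674
As a percentage: 1393/1440 × 100 ≈ 96.74%

0.9674 (96.74%)


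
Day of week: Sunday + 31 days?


Wednesday

Start: Sunday (index 6)
(6 + 31) mod 7
= 37 mod 7
= 2
Index 2 → Wednesday


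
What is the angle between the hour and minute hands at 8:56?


Hour hand = 8×30 + 56×0.5 = 268.0°
Minute hand = 56×6 = 336°
Difference = |268.0 - 336| = 68.0°

68.0°


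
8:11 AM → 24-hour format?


Input: 8:11 AM
AM hour stays: 8

08:11


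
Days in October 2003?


Month: October (month 10)
October has 31 days

31 days


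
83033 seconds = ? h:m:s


23h 3m 53s

Hours: 83033 ÷ 3600 = 23 remainder 233
Minutes: 233 ÷ 60 = 3 remainder 53
Seconds: 53


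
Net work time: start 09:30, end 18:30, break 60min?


8h 0m (480 minutes)

Total time = (18×60+30) - (9×60+30)
= 1110 - 570 = 540 min
Minus break: 540 - 60 = 480 min
= 8h 0m


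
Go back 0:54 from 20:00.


19:06

Start: 1200 minutes from midnight
Subtract: 54 minutes
Remaining: 1200 - 54 = 1146
Hours: 19, Minutes: 6


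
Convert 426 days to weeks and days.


Weeks: 426 ÷ 7 = 60 remainder 6

60 weeks 6 days


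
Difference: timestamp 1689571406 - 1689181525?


Difference = 1689571406 - 1689181525 = 389881 seconds
In hours: 389881 / 3600 ≈ 108.3
In days: 389881 / 86400 ≈ 4.51

389881 seconds (108.3 hours / 4.51 days)


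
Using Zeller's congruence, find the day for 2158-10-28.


Zeller's congruence:
q=28, m=10, k=58, j=21
h = (28 + ⌊13×11/5⌋ + 58 + ⌊58/4⌋ + ⌊21/4⌋ - 2×21) mod 7
= (28 + 28 + 58 + 14 + 5 - 42) mod 7
= 91 mod 7 = 0
h=0 → Saturday

Saturday


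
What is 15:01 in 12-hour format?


3:01 PM

Hour: 15
15 - 12 = 3 → PM


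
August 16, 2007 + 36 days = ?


September 21, 2007

Start: August 16, 2007
Add 36 days
August 16 → September 1: 31 - 16 + 1 = 16 days (36 - 16 = 20 left)
September 1 + 20 = September 21, 2007


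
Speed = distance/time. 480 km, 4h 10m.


115.2 km/h

Distance: 480 km
Time: 4h 10m = 250 min = 250/60 = 25/6 hours
Speed = 480 ÷ (25/6) = 480 × 6 / 25 = 2880/25 = 115.2 km/h


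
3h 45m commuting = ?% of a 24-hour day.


Time: 225 minutes
Day: 1440 minutes
Percentage = (225/1440) × 100 ≈ 15.6%

15.6%


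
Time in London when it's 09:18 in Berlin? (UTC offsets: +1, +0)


08:18

Time difference = UTC+0 - UTC+1 = -1 hours
New hour = (9 -1) mod 24
= 8 mod 24 = 8
Minutes unchanged → 08:18


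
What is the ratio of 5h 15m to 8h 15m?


Duration 1: 315 minutes
Duration 2: 495 minutes
Ratio = 315:495
GCD = 45
Simplified = 7:11
As a decimal: 7/11 ≈ 0.64

7:11 (0.64)


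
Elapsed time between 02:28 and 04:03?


End time in minutes: 4×60 + 3 = 243
Start time in minutes: 2×60 + 28 = 148
Difference = 243 - 148 = 95 minutes
= 1 hours 35 minutes

1h 35m


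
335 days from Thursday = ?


Wednesday

Start: Thursday (index 3)
(3 + 335) mod 7
= 338 mod 7
= 2
Index 2 → Wednesday


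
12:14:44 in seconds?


Hours: 12 × 3600 = 43200
Minutes: 14 × 60 = 840
Seconds: 44
Total = 43200 + 840 + 44 = 44084

44084 seconds


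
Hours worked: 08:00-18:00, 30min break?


9h 30m (570 minutes)

Total time = (18×60+0) - (8×60+0)
= 1080 - 480 = 600 min
Minus break: 600 - 30 = 570 min
= 9h 30m


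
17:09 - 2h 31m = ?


Start: 1029 minutes from midnight
Subtract: 151 minutes
Remaining: 1029 - 151 = 878
Hours: 14, Minutes: 38

14:38


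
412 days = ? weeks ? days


Weeks: 412 ÷ 7 = 58 remainder 6

58 weeks 6 days


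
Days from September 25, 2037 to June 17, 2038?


From September 25, 2037 to June 17, 2038
Rest of September 2037: 30 - 25 = 5
Full months: October 31, November 30, December 31, January 31, February 2038 28, March 31, April 30, May 31
Days into June 2038: 17
Total = 5 + 31 + 30 + 31 + 31 + 28 + 31 + 30 + 31 + 17 = 265 days

265 days


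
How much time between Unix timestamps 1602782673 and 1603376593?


Difference = 1603376593 - 1602782673 = 593920 seconds
In hours: 593920 / 3600 ≈ 165.0
In days: 593920 / 86400 ≈ 6.87

593920 seconds (165.0 hours / 6.87 days)


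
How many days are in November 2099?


Month: November (month 11)
November has 30 days

30 days


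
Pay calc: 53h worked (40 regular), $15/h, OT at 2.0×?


Regular: 40h × $15 = $600.00
Overtime: 53 - 40 = 13h
OT pay: 13h × $15 × 2.0 = $390.00
Total = $600.00 + $390.00 = $990.00

$990.00


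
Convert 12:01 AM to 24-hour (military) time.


Input: 12:01 AM
12 AM → 00 (midnight)

00:01


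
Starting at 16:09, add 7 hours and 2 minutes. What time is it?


Start: 969 minutes from midnight
Add: 422 minutes
Total: 1391 minutes
Hours: 1391 ÷ 60 = 23 remainder 11

23:11


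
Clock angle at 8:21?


Hour hand = 8×30 + 21×0.5 = 250.5°
Minute hand = 21×6 = 126°
Difference = |250.5 - 126| = 124.5°

124.5°


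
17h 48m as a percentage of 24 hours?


0.7417 (74.17%)

Total minutes: 17×60 + 48 = 1068
Day = 24×60 = 1440 minutes
Fraction = 1068/1440 ≈ 0.7417
As a percentage: 1068/1440 × 100 ≈ 74.17%


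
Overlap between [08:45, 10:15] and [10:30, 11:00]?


Meeting A: 525-615 (in minutes from midnight)
Meeting B: 630-660
Overlap start = max(525, 630) = 630
Overlap end = min(615, 660) = 615
Overlap = max(0, 615 - 630) = 0 min

0 minutes


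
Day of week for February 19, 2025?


Zeller's congruence:
q=19, m=14, k=24, j=20
h = (19 + ⌊13×15/5⌋ + 24 + ⌊24/4⌋ + ⌊20/4⌋ - 2×20) mod 7
= (19 + 39 + 24 + 6 + 5 - 40) mod 7
= 53 mod 7 = 4
h=4 → Wednesday

Wednesday


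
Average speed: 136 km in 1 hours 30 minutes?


90.7 km/h

Distance: 136 km
Time: 1h 30m = 90 min = 90/60 = 3/2 hours
Speed = 136 ÷ (3/2) = 136 × 2 / 3 = 272/3 ≈ 90.7 km/h


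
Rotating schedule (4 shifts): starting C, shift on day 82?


Shifts: A, B, C, D
Start: C (index 2)
Day 82: (2 + 82 - 1) mod 4
= 83 mod 4
= 3
Index 3 → shift D

Shift D


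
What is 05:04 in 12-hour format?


5:04 AM

Hour: 5
5 < 12 → AM


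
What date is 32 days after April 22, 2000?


Start: April 22, 2000
Add 32 days
April 22 → May 1: 30 - 22 + 1 = 9 days (32 - 9 = 23 left)
May 1 + 23 = May 24, 2000

May 24, 2000


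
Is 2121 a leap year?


No

Rules: divisible by 4 AND (not by 100 OR by 400)
2121 ÷ 4 = 530 remainder 1 → not divisible by 4
Not divisible by 4 → not a leap year


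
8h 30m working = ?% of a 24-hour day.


35.4%

Time: 510 minutes
Day: 1440 minutes
Percentage = (510/1440) × 100 ≈ 35.4%


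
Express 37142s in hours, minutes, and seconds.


10h 19m 2s

Hours: 37142 ÷ 3600 = 10 remainder 1142
Minutes: 1142 ÷ 60 = 19 remainder 2
Seconds: 2


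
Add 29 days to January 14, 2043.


Start: January 14, 2043
Add 29 days
January 14 → February 1: 31 - 14 + 1 = 18 days (29 - 18 = 11 left)
February 1 + 11 = February 12, 2043

February 12, 2043


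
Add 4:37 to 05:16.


09:53

Start: 316 minutes from midnight
Add: 277 minutes
Total: 593 minutes
Hours: 593 ÷ 60 = 9 remainder 53


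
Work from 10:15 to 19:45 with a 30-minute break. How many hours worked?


9h 0m (540 minutes)

Total time = (19×60+45) - (10×60+15)
= 1185 - 615 = 570 min
Minus break: 570 - 30 = 540 min
= 9h 0m


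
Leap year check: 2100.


No

Rules: divisible by 4 AND (not by 100 OR by 400)
2100 ÷ 4 = 525 exactly → divisible by 4
2100 ÷ 100 = 21 exactly → divisible by 100
2100 ÷ 400 = 5 remainder 100 → not divisible by 400
Divisible by 100 but not by 400 → not a leap year


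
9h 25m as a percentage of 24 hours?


Total minutes: 9×60 + 25 = 565
Day = 24×60 = 1440 minutes
Fraction = 565/1440 ≈ 0.3924
As a percentage: 565/1440 × 100 ≈ 39.24%

0.3924 (39.24%)


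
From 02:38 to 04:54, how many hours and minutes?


2h 16m

End time in minutes: 4×60 + 54 = 294
Start time in minutes: 2×60 + 38 = 158
Difference = 294 - 158 = 136 minutes
= 2 hours 16 minutes


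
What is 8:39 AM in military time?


08:39

Input: 8:39 AM
AM hour stays: 8


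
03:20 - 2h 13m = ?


Start: 200 minutes from midnight
Subtract: 133 minutes
Remaining: 200 - 133 = 67
Hours: 1, Minutes: 7

01:07


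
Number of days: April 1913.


Month: April (month 4)
April has 30 days

30 days


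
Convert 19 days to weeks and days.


Weeks: 19 ÷ 7 = 2 remainder 5

2 weeks 5 days


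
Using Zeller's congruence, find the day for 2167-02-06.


Friday

Zeller's congruence:
q=6, m=14, k=66, j=21
h = (6 + ⌊13×15/5⌋ + 66 + ⌊66/4⌋ + ⌊21/4⌋ - 2×21) mod 7
= (6 + 39 + 66 + 16 + 5 - 42) mod 7
= 90 mod 7 = 6
h=6 → Friday


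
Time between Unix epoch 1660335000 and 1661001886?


666886 seconds (185.2 hours / 7.72 days)

Difference = 1661001886 - 1660335000 = 666886 seconds
In hours: 666886 / 3600 ≈ 185.2
In days: 666886 / 86400 ≈ 7.72


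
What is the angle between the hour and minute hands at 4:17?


26.5°

Hour hand = 4×30 + 17×0.5 = 128.5°
Minute hand = 17×6 = 102°
Difference = |128.5 - 102| = 26.5°


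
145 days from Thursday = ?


Start: Thursday (index 3)
(3 + 145) mod 7
= 148 mod 7
= 1
Index 1 → Tuesday

Tuesday


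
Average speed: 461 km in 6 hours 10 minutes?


Distance: 461 km
Time: 6h 10m = 370 min = 370/60 = 37/6 hours
Speed = 461 ÷ (37/6) = 461 × 6 / 37 = 2766/37 ≈ 74.8 km/h

74.8 km/h


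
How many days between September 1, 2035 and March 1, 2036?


From September 1, 2035 to March 1, 2036
Rest of September 2035: 30 - 1 = 29
Full months: October 31, November 30, December 31, January 31, February 2036 29
Days into March 2036: 1
Total = 29 + 31 + 30 + 31 + 31 + 29 + 1 = 182 days

182 days


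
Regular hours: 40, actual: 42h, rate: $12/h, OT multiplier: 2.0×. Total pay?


$528.00

Regular: 40h × $12 = $480.00
Overtime: 42 - 40 = 2h
OT pay: 2h × $12 × 2.0 = $48.00
Total = $480.00 + $48.00 = $528.00


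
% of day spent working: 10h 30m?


43.8%

Time: 630 minutes
Day: 1440 minutes
Percentage = (630/1440) × 100 ≈ 43.8%


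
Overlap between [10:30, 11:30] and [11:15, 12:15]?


15 minutes

Meeting A: 630-690 (in minutes from midnight)
Meeting B: 675-735
Overlap start = max(630, 675) = 675
Overlap end = min(690, 735) = 690
Overlap = max(0, 690 - 675) = 15 min


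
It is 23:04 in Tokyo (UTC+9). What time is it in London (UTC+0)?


Time difference = UTC+0 - UTC+9 = -9 hours
New hour = (23 -9) mod 24
= 14 mod 24 = 14
Minutes unchanged → 14:04

14:04


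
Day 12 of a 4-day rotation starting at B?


Shifts: A, B, C, D
Start: B (index 1)
Day 12: (1 + 12 - 1) mod 4
= 12 mod 4
= 0
Index 0 → shift A

Shift A


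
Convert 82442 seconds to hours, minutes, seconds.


Hours: 82442 ÷ 3600 = 22 remainder 3242
Minutes: 3242 ÷ 60 = 54 remainder 2
Seconds: 2

22h 54m 2s


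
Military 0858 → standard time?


8:58 AM

Hour: 8
8 < 12 → AM


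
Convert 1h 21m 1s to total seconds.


4861 seconds

Hours: 1 × 3600 = 3600
Minutes: 21 × 60 = 1260
Seconds: 1
Total = 3600 + 1260 + 1 = 4861


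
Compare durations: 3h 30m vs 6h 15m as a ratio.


Duration 1: 210 minutes
Duration 2: 375 minutes
Ratio = 210:375
GCD = 15
Simplified = 14:25
As a decimal: 14/25 = 0.56

14:25 (0.56)


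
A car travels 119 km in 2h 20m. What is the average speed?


Distance: 119 km
Time: 2h 20m = 140 min = 140/60 = 7/3 hours
Speed = 119 ÷ (7/3) = 119 × 3 / 7 = 357/7 = 51.0 km/h

51.0 km/h


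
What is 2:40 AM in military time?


Input: 2:40 AM
AM hour stays: 2

02:40


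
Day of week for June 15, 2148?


Saturday

Zeller's congruence:
q=15, m=6, k=48, j=21
h = (15 + ⌊13×7/5⌋ + 48 + ⌊48/4⌋ + ⌊21/4⌋ - 2×21) mod 7
= (15 + 18 + 48 + 12 + 5 - 42) mod 7
= 56 mod 7 = 0
h=0 → Saturday


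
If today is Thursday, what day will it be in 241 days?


Start: Thursday (index 3)
(3 + 241) mod 7
= 244 mod 7
= 6
Index 6 → Sunday

Sunday


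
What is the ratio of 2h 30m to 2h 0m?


5:4 (1.25)

Duration 1: 150 minutes
Duration 2: 120 minutes
Ratio = 150:120
GCD = 30
Simplified = 5:4
As a decimal: 5/4 = 1.25


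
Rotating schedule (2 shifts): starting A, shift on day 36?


Shift B

Shifts: A, B
Start: A (index 0)
Day 36: (0 + 36 - 1) mod 2
= 35 mod 2
= 1
Index 1 → shift B


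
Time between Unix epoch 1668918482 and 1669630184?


Difference = 1669630184 - 1668918482 = 711702 seconds
In hours: 711702 / 3600 ≈ 197.7
In days: 711702 / 86400 ≈ 8.24

711702 seconds (197.7 hours / 8.24 days)


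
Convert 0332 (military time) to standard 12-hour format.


Hour: 3
3 < 12 → AM

3:32 AM


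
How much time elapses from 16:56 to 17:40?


0h 44m

End time in minutes: 17×60 + 40 = 1060
Start time in minutes: 16×60 + 56 = 1016
Difference = 1060 - 1016 = 44 minutes
= 0 hours 44 minutes


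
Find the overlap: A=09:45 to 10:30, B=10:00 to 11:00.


Meeting A: 585-630 (in minutes from midnight)
Meeting B: 600-660
Overlap start = max(585, 600) = 600
Overlap end = min(630, 660) = 630
Overlap = max(0, 630 - 600) = 30 min

30 minutes


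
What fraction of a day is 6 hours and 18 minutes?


Total minutes: 6×60 + 18 = 378
Day = 24×60 = 1440 minutes
Fraction = 378/1440 = 0.2625
As a percentage: 378/1440 × 100 = 26.25%

0.2625 (26.25%)


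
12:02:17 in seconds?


Hours: 12 × 3600 = 43200
Minutes: 2 × 60 = 120
Seconds: 17
Total = 43200 + 120 + 17 = 43337

43337 seconds


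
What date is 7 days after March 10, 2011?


March 17, 2011

Start: March 10, 2011
Add 7 days
March 10 + 7 = March 17, 2011


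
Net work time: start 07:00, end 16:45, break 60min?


8h 45m (525 minutes)

Total time = (16×60+45) - (7×60+0)
= 1005 - 420 = 585 min
Minus break: 585 - 60 = 525 min
= 8h 45m


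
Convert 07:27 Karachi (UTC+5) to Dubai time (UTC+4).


Time difference = UTC+4 - UTC+5 = -1 hours
New hour = (7 -1) mod 24
= 6 mod 24 = 6
Minutes unchanged → 06:27

06:27


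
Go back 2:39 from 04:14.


Start: 254 minutes from midnight
Subtract: 159 minutes
Remaining: 254 - 159 = 95
Hours: 1, Minutes: 35

01:35


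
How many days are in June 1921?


Month: June (month 6)
June has 30 days

30 days


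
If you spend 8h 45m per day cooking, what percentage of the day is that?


Time: 525 minutes
Day: 1440 minutes
Percentage = (525/1440) × 100 ≈ 36.5%

36.5%


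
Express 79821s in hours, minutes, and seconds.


22h 10m 21s

Hours: 79821 ÷ 3600 = 22 remainder 621
Minutes: 621 ÷ 60 = 10 remainder 21
Seconds: 21


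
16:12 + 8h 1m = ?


Start: 972 minutes from midnight
Add: 481 minutes
Total: 1453 minutes
Hours: 1453 ÷ 60 = 24 remainder 13
24 ≥ 24 → 24 - 24 = 0 (next day)

00:13 (next day)


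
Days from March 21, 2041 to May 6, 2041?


46 days

From March 21, 2041 to May 6, 2041
Rest of March 2041: 31 - 21 = 10
Full months: April 30
Days into May 2041: 6
Total = 10 + 30 + 6 = 46 days


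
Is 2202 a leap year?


No

Rules: divisible by 4 AND (not by 100 OR by 400)
2202 ÷ 4 = 550 remainder 2 → not divisible by 4
Not divisible by 4 → not a leap year


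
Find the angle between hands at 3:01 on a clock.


84.5°

Hour hand = 3×30 + 1×0.5 = 90.5°
Minute hand = 1×6 = 6°
Difference = |90.5 - 6| = 84.5°


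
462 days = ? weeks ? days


66 weeks 0 days

Weeks: 462 ÷ 7 = 66 remainder 0


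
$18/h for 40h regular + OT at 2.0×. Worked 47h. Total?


Regular: 40h × $18 = $720.00
Overtime: 47 - 40 = 7h
OT pay: 7h × $18 × 2.0 = $252.00
Total = $720.00 + $252.00 = $972.00

$972.00


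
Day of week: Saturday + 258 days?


Friday

Start: Saturday (index 5)
(5 + 258) mod 7
= 263 mod 7
= 4
Index 4 → Friday


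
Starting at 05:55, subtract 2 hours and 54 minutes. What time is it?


03:01

Start: 355 minutes from midnight
Subtract: 174 minutes
Remaining: 355 - 174 = 181
Hours: 3, Minutes: 1


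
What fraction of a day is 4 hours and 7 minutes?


0.1715 (17.15%)

Total minutes: 4×60 + 7 = 247
Day = 24×60 = 1440 minutes
Fraction = 247/1440 ≈ 0.1715
As a percentage: 247/1440 × 100 ≈ 17.15%


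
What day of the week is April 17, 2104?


Thursday

Zeller's congruence:
q=17, m=4, k=4, j=21
h = (17 + ⌊13×5/5⌋ + 4 + ⌊4/4⌋ + ⌊21/4⌋ - 2×21) mod 7
= (17 + 13 + 4 + 1 + 5 - 42) mod 7
= -2 mod 7 = 5
h=5 → Thursday


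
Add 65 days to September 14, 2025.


November 18, 2025

Start: September 14, 2025
Add 65 days
September 14 → October 1: 30 - 14 + 1 = 17 days (65 - 17 = 48 left)
October 1 → November 1: 31 - 1 + 1 = 31 days (48 - 31 = 17 left)
November 1 + 17 = November 18, 2025


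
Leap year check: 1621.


No

Rules: divisible by 4 AND (not by 100 OR by 400)
1621 ÷ 4 = 405 remainder 1 → not divisible by 4
Not divisible by 4 → not a leap year


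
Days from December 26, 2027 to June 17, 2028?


From December 26, 2027 to June 17, 2028
Rest of December 2027: 31 - 26 = 5
Full months: January 31, February 2028 29, March 31, April 30, May 31
Days into June 2028: 17
Total = 5 + 31 + 29 + 31 + 30 + 31 + 17 = 174 days

174 days


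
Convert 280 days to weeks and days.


Weeks: 280 ÷ 7 = 40 remainder 0

40 weeks 0 days


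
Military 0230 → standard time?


2:30 AM

Hour: 2
2 < 12 → AM


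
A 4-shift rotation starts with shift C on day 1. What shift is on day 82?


Shift D

Shifts: A, B, C, D
Start: C (index 2)
Day 82: (2 + 82 - 1) mod 4
= 83 mod 4
= 3
Index 3 → shift D


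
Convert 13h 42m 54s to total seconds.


Hours: 13 × 3600 = 46800
Minutes: 42 × 60 = 2520
Seconds: 54
Total = 46800 + 2520 + 54 = 49374

49374 seconds


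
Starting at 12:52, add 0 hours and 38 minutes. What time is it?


13:30

Start: 772 minutes from midnight
Add: 38 minutes
Total: 810 minutes
Hours: 810 ÷ 60 = 13 remainder 30


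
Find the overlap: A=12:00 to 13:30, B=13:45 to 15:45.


Meeting A: 720-810 (in minutes from midnight)
Meeting B: 825-945
Overlap start = max(720, 825) = 825
Overlap end = min(810, 945) = 810
Overlap = max(0, 810 - 825) = 0 min

0 minutes


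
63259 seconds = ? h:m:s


Hours: 63259 ÷ 3600 = 17 remainder 2059
Minutes: 2059 ÷ 60 = 34 remainder 19
Seconds: 19

17h 34m 19s


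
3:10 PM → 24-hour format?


15:10

Input: 3:10 PM
PM: 3 + 12 = 15


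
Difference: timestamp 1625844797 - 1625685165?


159632 seconds (44.3 hours / 1.85 days)

Difference = 1625844797 - 1625685165 = 159632 seconds
In hours: 159632 / 3600 ≈ 44.3
In days: 159632 / 86400 ≈ 1.85


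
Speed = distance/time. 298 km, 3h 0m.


Distance: 298 km
Time: 3 hours
Speed = 298 / 3 ≈ 99.3 km/h

99.3 km/h


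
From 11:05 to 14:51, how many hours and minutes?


3h 46m

End time in minutes: 14×60 + 51 = 891
Start time in minutes: 11×60 + 5 = 665
Difference = 891 - 665 = 226 minutes
= 3 hours 46 minutes


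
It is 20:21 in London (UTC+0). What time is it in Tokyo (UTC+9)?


Time difference = UTC+9 - UTC+0 = +9 hours
New hour = (20 + 9) mod 24
= 29 mod 24 = 5
Minutes unchanged → 05:21; 29 ≥ 24 → next day

05:21 (next day)


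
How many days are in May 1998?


Month: May (month 5)
May has 31 days

31 days


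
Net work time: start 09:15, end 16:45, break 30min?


7h 0m (420 minutes)

Total time = (16×60+45) - (9×60+15)
= 1005 - 555 = 450 min
Minus break: 450 - 30 = 420 min
= 7h 0m


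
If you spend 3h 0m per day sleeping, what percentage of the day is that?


Time: 180 minutes
Day: 1440 minutes
Percentage = (180/1440) × 100 = 12.5%

12.5%


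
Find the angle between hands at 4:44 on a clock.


Hour hand = 4×30 + 44×0.5 = 142.0°
Minute hand = 44×6 = 264°
Difference = |142.0 - 264| = 122.0°

122.0°


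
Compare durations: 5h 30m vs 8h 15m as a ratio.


Duration 1: 330 minutes
Duration 2: 495 minutes
Ratio = 330:495
GCD = 165
Simplified = 2:3
As a decimal: 2/3 ≈ 0.67

2:3 (0.67)


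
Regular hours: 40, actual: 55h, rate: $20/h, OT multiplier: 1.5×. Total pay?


Regular: 40h × $20 = $800.00
Overtime: 55 - 40 = 15h
OT pay: 15h × $20 × 1.5 = $450.00
Total = $800.00 + $450.00 = $1250.00

$1250.00


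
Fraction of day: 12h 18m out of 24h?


0.5125 (51.25%)

Total minutes: 12×60 + 18 = 738
Day = 24×60 = 1440 minutes
Fraction = 738/1440 = 0.5125
As a percentage: 738/1440 × 100 = 51.25%


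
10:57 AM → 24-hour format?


Input: 10:57 AM
AM hour stays: 10

10:57


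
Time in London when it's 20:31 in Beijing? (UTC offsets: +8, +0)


12:31

Time difference = UTC+0 - UTC+8 = -8 hours
New hour = (20 -8) mod 24
= 12 mod 24 = 12
Minutes unchanged → 12:31


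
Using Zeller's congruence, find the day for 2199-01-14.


Zeller's congruence:
q=14, m=13, k=98, j=21
h = (14 + ⌊13×14/5⌋ + 98 + ⌊98/4⌋ + ⌊21/4⌋ - 2×21) mod 7
= (14 + 36 + 98 + 24 + 5 - 42) mod 7
= 135 mod 7 = 2
h=2 → Monday

Monday


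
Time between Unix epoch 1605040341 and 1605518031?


477690 seconds (132.7 hours / 5.53 days)

Difference = 1605518031 - 1605040341 = 477690 seconds
In hours: 477690 / 3600 ≈ 132.7
In days: 477690 / 86400 ≈ 5.53


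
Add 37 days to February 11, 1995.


Start: February 11, 1995
Add 37 days
February 11 → March 1: 28 - 11 + 1 = 18 days (37 - 18 = 19 left)
March 1 + 19 = March 20, 1995

March 20, 1995


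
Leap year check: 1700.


No

Rules: divisible by 4 AND (not by 100 OR by 400)
1700 ÷ 4 = 425 exactly → divisible by 4
1700 ÷ 100 = 17 exactly → divisible by 100
1700 ÷ 400 = 4 remainder 100 → not divisible by 400
Divisible by 100 but not by 400 → not a leap year


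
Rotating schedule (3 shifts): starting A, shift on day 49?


Shift A

Shifts: A, B, C
Start: A (index 0)
Day 49: (0 + 49 - 1) mod 3
= 48 mod 3
= 0
Index 0 → shift A


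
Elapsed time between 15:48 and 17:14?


End time in minutes: 17×60 + 14 = 1034
Start time in minutes: 15×60 + 48 = 948
Difference = 1034 - 948 = 86 minutes
= 1 hours 26 minutes

1h 26m


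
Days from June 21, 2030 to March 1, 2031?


From June 21, 2030 to March 1, 2031
Rest of June 2030: 30 - 21 = 9
Full months: July 31, August 31, September 30, October 31, November 30, December 31, January 31, February 2031 28
Days into March 2031: 1
Total = 9 + 31 + 31 + 30 + 31 + 30 + 31 + 31 + 28 + 1 = 253 days

253 days


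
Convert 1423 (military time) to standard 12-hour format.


2:23 PM

Hour: 14
14 - 12 = 2 → PM


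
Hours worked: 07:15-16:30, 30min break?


8h 45m (525 minutes)

Total time = (16×60+30) - (7×60+15)
= 990 - 435 = 555 min
Minus break: 555 - 30 = 525 min
= 8h 45m


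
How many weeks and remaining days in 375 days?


53 weeks 4 days

Weeks: 375 ÷ 7 = 53 remainder 4


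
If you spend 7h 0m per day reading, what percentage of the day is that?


29.2%

Time: 420 minutes
Day: 1440 minutes
Percentage = (420/1440) × 100 ≈ 29.2%


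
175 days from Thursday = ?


Thursday

Start: Thursday (index 3)
(3 + 175) mod 7
= 178 mod 7
= 3
Index 3 → Thursday


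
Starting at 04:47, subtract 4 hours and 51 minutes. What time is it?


23:56

Start: 287 minutes from midnight
Subtract: 291 minutes
Remaining: 287 - 291 = -4
Negative → add 24×60 = 1436
Hours: 23, Minutes: 56


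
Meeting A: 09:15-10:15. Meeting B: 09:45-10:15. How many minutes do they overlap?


Meeting A: 555-615 (in minutes from midnight)
Meeting B: 585-615
Overlap start = max(555, 585) = 585
Overlap end = min(615, 615) = 615
Overlap = max(0, 615 - 585) = 30 min

30 minutes


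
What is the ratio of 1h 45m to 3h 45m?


Duration 1: 105 minutes
Duration 2: 225 minutes
Ratio = 105:225
GCD = 15
Simplified = 7:15
As a decimal: 7/15 ≈ 0.47

7:15 (0.47)


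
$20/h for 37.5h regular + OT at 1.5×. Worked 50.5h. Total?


Regular: 37.5h × $20 = $750.00
Overtime: 50.5 - 37.5 = 13.0h
OT pay: 13.0h × $20 × 1.5 = $390.00
Total = $750.00 + $390.00 = $1140.00

$1140.00


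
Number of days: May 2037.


31 days

Month: May (month 5)
May has 31 days


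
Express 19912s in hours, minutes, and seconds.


Hours: 19912 ÷ 3600 = 5 remainder 1912
Minutes: 1912 ÷ 60 = 31 remainder 52
Seconds: 52

5h 31m 52s


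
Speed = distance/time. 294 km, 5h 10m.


Distance: 294 km
Time: 5h 10m = 310 min = 310/60 = 31/6 hours
Speed = 294 ÷ (31/6) = 294 × 6 / 31 = 1764/31 ≈ 56.9 km/h

56.9 km/h


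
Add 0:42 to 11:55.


12:37

Start: 715 minutes from midnight
Add: 42 minutes
Total: 757 minutes
Hours: 757 ÷ 60 = 12 remainder 37


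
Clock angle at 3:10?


35.0°

Hour hand = 3×30 + 10×0.5 = 95.0°
Minute hand = 10×6 = 60°
Difference = |95.0 - 60| = 35.0°


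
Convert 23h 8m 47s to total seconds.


Hours: 23 × 3600 = 82800
Minutes: 8 × 60 = 480
Seconds: 47
Total = 82800 + 480 + 47 = 83327

83327 seconds


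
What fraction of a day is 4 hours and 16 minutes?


0.1778 (17.78%)

Total minutes: 4×60 + 16 = 256
Day = 24×60 = 1440 minutes
Fraction = 256/1440 ≈ 0.1778
As a percentage: 256/1440 × 100 ≈ 17.78%


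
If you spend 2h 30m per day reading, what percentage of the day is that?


Time: 150 minutes
Day: 1440 minutes
Percentage = (150/1440) × 100 ≈ 10.4%

10.4%


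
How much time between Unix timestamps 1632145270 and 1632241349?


Difference = 1632241349 - 1632145270 = 96079 seconds
In hours: 96079 / 3600 ≈ 26.7
In days: 96079 / 86400 ≈ 1.11

96079 seconds (26.7 hours / 1.11 days)


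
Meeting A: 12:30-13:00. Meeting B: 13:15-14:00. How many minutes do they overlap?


Meeting A: 750-780 (in minutes from midnight)
Meeting B: 795-840
Overlap start = max(750, 795) = 795
Overlap end = min(780, 840) = 780
Overlap = max(0, 780 - 795) = 0 min

0 minutes


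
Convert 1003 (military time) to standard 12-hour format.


Hour: 10
10 < 12 → AM

10:03 AM


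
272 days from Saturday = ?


Friday

Start: Saturday (index 5)
(5 + 272) mod 7
= 277 mod 7
= 4
Index 4 → Friday


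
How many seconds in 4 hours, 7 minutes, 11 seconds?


Hours: 4 × 3600 = 14400
Minutes: 7 × 60 = 420
Seconds: 11
Total = 14400 + 420 + 11 = 14831

14831 seconds


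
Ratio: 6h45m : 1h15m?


27:5 (5.40)

Duration 1: 405 minutes
Duration 2: 75 minutes
Ratio = 405:75
GCD = 15
Simplified = 27:5
As a decimal: 27/5 = 5.40


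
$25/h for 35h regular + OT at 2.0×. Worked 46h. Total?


$1425.00

Regular: 35h × $25 = $875.00
Overtime: 46 - 35 = 11h
OT pay: 11h × $25 × 2.0 = $550.00
Total = $875.00 + $550.00 = $1425.00


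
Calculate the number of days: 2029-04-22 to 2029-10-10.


171 days

From April 22, 2029 to October 10, 2029
Rest of April 2029: 30 - 22 = 8
Full months: May 31, June 30, July 31, August 31, September 30
Days into October 2029: 10
Total = 8 + 31 + 30 + 31 + 31 + 30 + 10 = 171 days


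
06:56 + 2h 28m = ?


09:24

Start: 416 minutes from midnight
Add: 148 minutes
Total: 564 minutes
Hours: 564 ÷ 60 = 9 remainder 24


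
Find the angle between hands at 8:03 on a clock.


Hour hand = 8×30 + 3×0.5 = 241.5°
Minute hand = 3×6 = 18°
Difference = |241.5 - 18| = 223.5°
Since > 180°: 360 - 223.5 = 136.5°

136.5°


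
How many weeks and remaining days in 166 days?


23 weeks 5 days

Weeks: 166 ÷ 7 = 23 remainder 5


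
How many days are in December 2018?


Month: December (month 12)
December has 31 days

31 days


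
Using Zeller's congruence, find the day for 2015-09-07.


Zeller's congruence:
q=7, m=9, k=15, j=20
h = (7 + ⌊13×10/5⌋ + 15 + ⌊15/4⌋ + ⌊20/4⌋ - 2×20) mod 7
= (7 + 26 + 15 + 3 + 5 - 40) mod 7
= 16 mod 7 = 2
h=2 → Monday

Monday


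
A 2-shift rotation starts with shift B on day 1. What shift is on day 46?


Shift A

Shifts: A, B
Start: B (index 1)
Day 46: (1 + 46 - 1) mod 2
= 46 mod 2
= 0
Index 0 → shift A


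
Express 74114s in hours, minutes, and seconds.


20h 35m 14s

Hours: 74114 ÷ 3600 = 20 remainder 2114
Minutes: 2114 ÷ 60 = 35 remainder 14
Seconds: 14


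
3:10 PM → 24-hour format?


Input: 3:10 PM
PM: 3 + 12 = 15

15:10


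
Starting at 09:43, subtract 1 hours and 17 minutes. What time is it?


Start: 583 minutes from midnight
Subtract: 77 minutes
Remaining: 583 - 77 = 506
Hours: 8, Minutes: 26

08:26


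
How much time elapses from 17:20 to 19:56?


End time in minutes: 19×60 + 56 = 1196
Start time in minutes: 17×60 + 20 = 1040
Difference = 1196 - 1040 = 156 minutes
= 2 hours 36 minutes

2h 36m


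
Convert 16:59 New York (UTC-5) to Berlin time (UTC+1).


22:59

Time difference = UTC+1 - UTC-5 = +6 hours
New hour = (16 + 6) mod 24
= 22 mod 24 = 22
Minutes unchanged → 22:59


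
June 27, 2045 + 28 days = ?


Start: June 27, 2045
Add 28 days
June 27 → July 1: 30 - 27 + 1 = 4 days (28 - 4 = 24 left)
July 1 + 24 = July 25, 2045

July 25, 2045


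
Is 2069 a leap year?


Rules: divisible by 4 AND (not by 100 OR by 400)
2069 ÷ 4 = 517 remainder 1 → not divisible by 4
Not divisible by 4 → not a leap year

No


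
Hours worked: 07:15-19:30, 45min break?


Total time = (19×60+30) - (7×60+15)
= 1170 - 435 = 735 min
Minus break: 735 - 45 = 690 min
= 11h 30m

11h 30m (690 minutes)


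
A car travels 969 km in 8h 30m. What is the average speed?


Distance: 969 km
Time: 8h 30m = 510 min = 510/60 = 17/2 hours
Speed = 969 ÷ (17/2) = 969 × 2 / 17 = 1938/17 = 114.0 km/h

114.0 km/h


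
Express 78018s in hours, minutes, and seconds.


21h 40m 18s

Hours: 78018 ÷ 3600 = 21 remainder 2418
Minutes: 2418 ÷ 60 = 40 remainder 18
Seconds: 18


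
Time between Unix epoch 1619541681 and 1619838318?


Difference = 1619838318 - 1619541681 = 296637 seconds
In hours: 296637 / 3600 ≈ 82.4
In days: 296637 / 86400 ≈ 3.43

296637 seconds (82.4 hours / 3.43 days)


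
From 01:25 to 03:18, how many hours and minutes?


1h 53m

End time in minutes: 3×60 + 18 = 198
Start time in minutes: 1×60 + 25 = 85
Difference = 198 - 85 = 113 minutes
= 1 hours 53 minutes


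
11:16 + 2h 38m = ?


Start: 676 minutes from midnight
Add: 158 minutes
Total: 834 minutes
Hours: 834 ÷ 60 = 13 remainder 54

13:54


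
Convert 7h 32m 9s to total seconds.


27129 seconds

Hours: 7 × 3600 = 25200
Minutes: 32 × 60 = 1920
Seconds: 9
Total = 25200 + 1920 + 9 = 27129


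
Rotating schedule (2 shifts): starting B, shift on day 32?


Shift A

Shifts: A, B
Start: B (index 1)
Day 32: (1 + 32 - 1) mod 2
= 32 mod 2
= 0
Index 0 → shift A


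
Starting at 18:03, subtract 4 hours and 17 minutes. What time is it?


Start: 1083 minutes from midnight
Subtract: 257 minutes
Remaining: 1083 - 257 = 826
Hours: 13, Minutes: 46

13:46


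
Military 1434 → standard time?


2:34 PM

Hour: 14
14 - 12 = 2 → PM


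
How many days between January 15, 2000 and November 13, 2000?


303 days

From January 15, 2000 to November 13, 2000
Rest of January 2000: 31 - 15 = 16
Full months: February 2000 29, March 31, April 30, May 31, June 30, July 31, August 31, September 30, October 31
Days into November 2000: 13
Total = 16 + 29 + 31 + 30 + 31 + 30 + 31 + 31 + 30 + 31 + 13 = 303 days


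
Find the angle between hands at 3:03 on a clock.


Hour hand = 3×30 + 3×0.5 = 91.5°
Minute hand = 3×6 = 18°
Difference = |91.5 - 18| = 73.5°

73.5°


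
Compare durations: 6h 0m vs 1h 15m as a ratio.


24:5 (4.80)

Duration 1: 360 minutes
Duration 2: 75 minutes
Ratio = 360:75
GCD = 15
Simplified = 24:5
As a decimal: 24/5 = 4.80


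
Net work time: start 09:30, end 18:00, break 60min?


Total time = (18×60+0) - (9×60+30)
= 1080 - 570 = 510 min
Minus break: 510 - 60 = 450 min
= 7h 30m

7h 30m (450 minutes)


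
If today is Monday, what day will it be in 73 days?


Thursday

Start: Monday (index 0)
(0 + 73) mod 7
= 73 mod 7
= 3
Index 3 → Thursday


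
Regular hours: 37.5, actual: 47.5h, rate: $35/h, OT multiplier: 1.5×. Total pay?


Regular: 37.5h × $35 = $1312.50
Overtime: 47.5 - 37.5 = 10.0h
OT pay: 10.0h × $35 × 1.5 = $525.00
Total = $1312.50 + $525.00 = $1837.50

$1837.50


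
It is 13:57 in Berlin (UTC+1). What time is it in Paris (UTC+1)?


Time difference = UTC+1 - UTC+1 = +0 hours
New hour = (13 + 0) mod 24
= 13 mod 24 = 13
Minutes unchanged → 13:57

13:57


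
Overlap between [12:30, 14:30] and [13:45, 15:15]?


45 minutes

Meeting A: 750-870 (in minutes from midnight)
Meeting B: 825-915
Overlap start = max(750, 825) = 825
Overlap end = min(870, 915) = 870
Overlap = max(0, 870 - 825) = 45 min


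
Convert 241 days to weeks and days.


34 weeks 3 days

Weeks: 241 ÷ 7 = 34 remainder 3


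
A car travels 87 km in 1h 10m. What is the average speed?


Distance: 87 km
Time: 1h 10m = 70 min = 70/60 = 7/6 hours
Speed = 87 ÷ (7/6) = 87 × 6 / 7 = 522/7 ≈ 74.6 km/h

74.6 km/h


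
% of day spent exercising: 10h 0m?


Time: 600 minutes
Day: 1440 minutes
Percentage = (600/1440) × 100 ≈ 41.7%

41.7%


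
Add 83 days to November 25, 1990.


February 16, 1991

Start: November 25, 1990
Add 83 days
November 25 → December 1: 30 - 25 + 1 = 6 days (83 - 6 = 77 left)
December 1 → January 1: 31 - 1 + 1 = 31 days (77 - 31 = 46 left)
January 1 → February 1: 31 - 1 + 1 = 31 days (46 - 31 = 15 left)
February 1 + 15 = February 16, 1991


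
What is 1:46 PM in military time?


13:46

Input: 1:46 PM
PM: 1 + 12 = 13


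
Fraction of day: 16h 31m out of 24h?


Total minutes: 16×60 + 31 = 991
Day = 24×60 = 1440 minutes
Fraction = 991/1440 ≈ 0.6882
As a percentage: 991/1440 × 100 ≈ 68.82%

0.6882 (68.82%)


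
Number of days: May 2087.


31 days

Month: May (month 5)
May has 31 days


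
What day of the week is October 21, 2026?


Zeller's congruence:
q=21, m=10, k=26, j=20
h = (21 + ⌊13×11/5⌋ + 26 + ⌊26/4⌋ + ⌊20/4⌋ - 2×20) mod 7
= (21 + 28 + 26 + 6 + 5 - 40) mod 7
= 46 mod 7 = 4
h=4 → Wednesday

Wednesday


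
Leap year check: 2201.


No

Rules: divisible by 4 AND (not by 100 OR by 400)
2201 ÷ 4 = 550 remainder 1 → not divisible by 4
Not divisible by 4 → not a leap year


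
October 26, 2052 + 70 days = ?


January 4, 2053

Start: October 26, 2052
Add 70 days
October 26 → November 1: 31 - 26 + 1 = 6 days (70 - 6 = 64 left)
November 1 → December 1: 30 - 1 + 1 = 30 days (64 - 30 = 34 left)
December 1 → January 1: 31 - 1 + 1 = 31 days (34 - 31 = 3 left)
January 1 + 3 = January 4, 2053


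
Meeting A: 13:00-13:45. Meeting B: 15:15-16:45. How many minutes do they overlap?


Meeting A: 780-825 (in minutes from midnight)
Meeting B: 915-1005
Overlap start = max(780, 915) = 915
Overlap end = min(825, 1005) = 825
Overlap = max(0, 825 - 915) = 0 min

0 minutes


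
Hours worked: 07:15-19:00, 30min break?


11h 15m (675 minutes)

Total time = (19×60+0) - (7×60+15)
= 1140 - 435 = 705 min
Minus break: 705 - 30 = 675 min
= 11h 15m


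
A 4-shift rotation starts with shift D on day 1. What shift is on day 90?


Shift A

Shifts: A, B, C, D
Start: D (index 3)
Day 90: (3 + 90 - 1) mod 4
= 92 mod 4
= 0
Index 0 → shift A


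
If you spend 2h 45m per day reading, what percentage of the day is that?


Time: 165 minutes
Day: 1440 minutes
Percentage = (165/1440) × 100 ≈ 11.5%

11.5%


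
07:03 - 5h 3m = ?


Start: 423 minutes from midnight
Subtract: 303 minutes
Remaining: 423 - 303 = 120
Hours: 2, Minutes: 0

02:00


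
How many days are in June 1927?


Month: June (month 6)
June has 30 days

30 days


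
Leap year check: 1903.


Rules: divisible by 4 AND (not by 100 OR by 400)
1903 ÷ 4 = 475 remainder 3 → not divisible by 4
Not divisible by 4 → not a leap year

No


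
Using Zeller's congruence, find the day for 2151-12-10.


Zeller's congruence:
q=10, m=12, k=51, j=21
h = (10 + ⌊13×13/5⌋ + 51 + ⌊51/4⌋ + ⌊21/4⌋ - 2×21) mod 7
= (10 + 33 + 51 + 12 + 5 - 42) mod 7
= 69 mod 7 = 6
h=6 → Friday

Friday


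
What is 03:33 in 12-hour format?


Hour: 3
3 < 12 → AM

3:33 AM


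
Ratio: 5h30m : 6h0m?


Duration 1: 330 minutes
Duration 2: 360 minutes
Ratio = 330:360
GCD = 30
Simplified = 11:12
As a decimal: 11/12 ≈ 0.92

11:12 (0.92)


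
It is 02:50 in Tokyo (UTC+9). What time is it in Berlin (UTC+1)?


Time difference = UTC+1 - UTC+9 = -8 hours
New hour = (2 -8) mod 24
= -6 mod 24 = 18
Minutes unchanged → 18:50; -6 < 0 → previous day

18:50 (previous day)


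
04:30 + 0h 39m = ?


Start: 270 minutes from midnight
Add: 39 minutes
Total: 309 minutes
Hours: 309 ÷ 60 = 5 remainder 9

05:09


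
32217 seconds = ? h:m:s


Hours: 32217 ÷ 3600 = 8 remainder 3417
Minutes: 3417 ÷ 60 = 56 remainder 57
Seconds: 57

8h 56m 57s
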